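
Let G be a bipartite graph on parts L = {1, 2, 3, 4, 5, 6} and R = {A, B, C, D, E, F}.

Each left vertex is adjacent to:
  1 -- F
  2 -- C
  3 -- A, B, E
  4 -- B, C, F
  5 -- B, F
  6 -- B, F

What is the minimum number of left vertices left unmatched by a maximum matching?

A valid assignment of size 4: 1-F, 2-C, 3-E, 4-B.
The set {1, 2, 4, 5, 6} has only 3 neighbours ({B, C, F}), so by Hall's theorem at most 4 of the 6 left vertices can be matched.
That matches 4 of the 6, leaving 2 unmatched; no matching can do better.

2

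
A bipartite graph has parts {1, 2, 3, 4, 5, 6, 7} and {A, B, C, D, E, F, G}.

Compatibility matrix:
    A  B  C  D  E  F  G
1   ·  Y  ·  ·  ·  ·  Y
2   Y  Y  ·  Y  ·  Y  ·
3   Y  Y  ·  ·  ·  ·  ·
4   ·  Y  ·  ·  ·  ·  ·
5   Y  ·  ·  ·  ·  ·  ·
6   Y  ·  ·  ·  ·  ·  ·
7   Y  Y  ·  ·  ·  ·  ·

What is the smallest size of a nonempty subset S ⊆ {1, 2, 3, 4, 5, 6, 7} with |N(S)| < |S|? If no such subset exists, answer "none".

2

Take S = {5, 6}. Its neighbourhood is {A}, so |N(S)| = 1 < |S| = 2.
No single vertex violates Hall's condition since each has at least one neighbour, so 2 is the minimum.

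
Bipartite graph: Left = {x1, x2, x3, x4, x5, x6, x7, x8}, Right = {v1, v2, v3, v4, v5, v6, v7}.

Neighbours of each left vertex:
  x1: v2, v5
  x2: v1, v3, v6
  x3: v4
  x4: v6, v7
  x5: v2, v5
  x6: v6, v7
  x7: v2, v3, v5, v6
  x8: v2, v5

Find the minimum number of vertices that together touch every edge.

7

{x2, x3, x4, x6, x7, v2, v5} is a vertex cover of size 7: every edge has an endpoint in this set.
No smaller cover exists because x1–v5, x2–v1, x3–v4, x4–v7, x5–v2, x6–v6, x7–v3 is a matching of size 7, and a cover must include an endpoint of each of these disjoint edges (König's theorem).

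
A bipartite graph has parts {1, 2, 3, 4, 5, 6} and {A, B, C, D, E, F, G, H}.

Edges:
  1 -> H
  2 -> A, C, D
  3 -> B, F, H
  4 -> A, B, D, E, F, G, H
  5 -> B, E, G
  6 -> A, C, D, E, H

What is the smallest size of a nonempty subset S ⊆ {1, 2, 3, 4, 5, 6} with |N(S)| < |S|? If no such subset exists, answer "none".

A matching saturating every left vertex exists, for instance 1→H, 2→C, 3→F, 4→G, 5→B, 6→A.
By Hall's marriage theorem, this means |N(S)| ≥ |S| for every subset S, so no violating subset exists.

none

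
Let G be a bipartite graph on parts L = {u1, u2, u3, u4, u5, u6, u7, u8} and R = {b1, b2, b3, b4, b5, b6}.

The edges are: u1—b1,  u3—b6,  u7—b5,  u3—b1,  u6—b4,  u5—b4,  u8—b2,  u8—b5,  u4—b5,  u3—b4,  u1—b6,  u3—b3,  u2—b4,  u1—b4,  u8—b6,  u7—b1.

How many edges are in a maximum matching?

For example, pair u1-b6, u2-b4, u3-b3, u4-b5, u7-b1, u8-b2.
The set {u2, u5, u6} has only 1 neighbour ({b4}), so by Hall's theorem at most 6 of the 8 left vertices can be matched.

6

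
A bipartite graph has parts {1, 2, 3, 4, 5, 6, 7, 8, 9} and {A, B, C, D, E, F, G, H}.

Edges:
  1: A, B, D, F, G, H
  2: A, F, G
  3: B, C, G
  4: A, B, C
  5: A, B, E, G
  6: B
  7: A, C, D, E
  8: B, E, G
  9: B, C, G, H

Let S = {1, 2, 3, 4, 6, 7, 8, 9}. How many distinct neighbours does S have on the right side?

The union of neighbours of {1, 2, 3, 4, 6, 7, 8, 9} is {A, B, C, D, E, F, G, H}, which has 8 elements.
Since |N(S)| = 8 ≥ |S| = 8, Hall's condition holds for this subset.

8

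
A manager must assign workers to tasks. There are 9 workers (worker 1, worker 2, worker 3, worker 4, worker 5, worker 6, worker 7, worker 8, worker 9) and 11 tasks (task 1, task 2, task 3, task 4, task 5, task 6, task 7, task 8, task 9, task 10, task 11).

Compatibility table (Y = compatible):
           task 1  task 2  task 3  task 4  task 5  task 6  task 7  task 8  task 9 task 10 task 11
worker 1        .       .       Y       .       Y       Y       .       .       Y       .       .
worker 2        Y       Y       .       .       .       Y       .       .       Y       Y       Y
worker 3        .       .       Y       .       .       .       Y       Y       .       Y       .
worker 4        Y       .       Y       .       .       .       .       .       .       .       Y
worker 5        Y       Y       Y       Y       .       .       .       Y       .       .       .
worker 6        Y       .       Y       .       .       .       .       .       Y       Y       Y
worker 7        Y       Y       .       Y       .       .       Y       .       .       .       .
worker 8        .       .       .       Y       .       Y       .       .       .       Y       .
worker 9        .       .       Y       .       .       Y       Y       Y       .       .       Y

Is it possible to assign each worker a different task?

One maximum matching: worker 1-task 5, worker 2-task 10, worker 3-task 7, worker 4-task 11, worker 5-task 4, worker 6-task 1, worker 7-task 2, worker 8-task 6, worker 9-task 8.
All 9 workers are covered.

Yes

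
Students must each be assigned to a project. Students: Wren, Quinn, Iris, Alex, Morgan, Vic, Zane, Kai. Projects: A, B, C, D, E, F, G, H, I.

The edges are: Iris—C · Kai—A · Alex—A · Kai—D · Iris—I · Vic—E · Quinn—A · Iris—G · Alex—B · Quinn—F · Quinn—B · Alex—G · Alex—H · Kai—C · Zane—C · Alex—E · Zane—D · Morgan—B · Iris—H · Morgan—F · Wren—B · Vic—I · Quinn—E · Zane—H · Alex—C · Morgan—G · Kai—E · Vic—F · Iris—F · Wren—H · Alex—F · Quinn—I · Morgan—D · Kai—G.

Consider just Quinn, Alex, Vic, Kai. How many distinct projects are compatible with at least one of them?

9

The union of neighbours of {Quinn, Alex, Vic, Kai} is {A, B, C, D, E, F, G, H, I}, which has 9 elements.
Since |N(S)| = 9 ≥ |S| = 4, Hall's condition holds for this subset.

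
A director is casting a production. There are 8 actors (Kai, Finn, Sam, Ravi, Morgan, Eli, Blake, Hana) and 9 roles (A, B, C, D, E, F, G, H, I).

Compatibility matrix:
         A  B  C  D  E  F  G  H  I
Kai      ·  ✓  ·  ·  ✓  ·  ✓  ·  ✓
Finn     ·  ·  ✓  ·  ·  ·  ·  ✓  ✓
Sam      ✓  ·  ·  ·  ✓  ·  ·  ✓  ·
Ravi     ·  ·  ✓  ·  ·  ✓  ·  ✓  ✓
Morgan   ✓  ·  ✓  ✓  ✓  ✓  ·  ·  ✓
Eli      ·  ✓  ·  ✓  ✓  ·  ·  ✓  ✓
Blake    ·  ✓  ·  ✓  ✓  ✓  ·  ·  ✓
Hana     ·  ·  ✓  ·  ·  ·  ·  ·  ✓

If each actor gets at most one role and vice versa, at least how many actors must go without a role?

A valid assignment of size 8: Kai–G, Finn–I, Sam–E, Ravi–F, Morgan–A, Eli–H, Blake–B, Hana–C.
This saturates every actor, so 8 is the maximum.
That matches 8 of the 8, leaving 0 unmatched; no matching can do better.

0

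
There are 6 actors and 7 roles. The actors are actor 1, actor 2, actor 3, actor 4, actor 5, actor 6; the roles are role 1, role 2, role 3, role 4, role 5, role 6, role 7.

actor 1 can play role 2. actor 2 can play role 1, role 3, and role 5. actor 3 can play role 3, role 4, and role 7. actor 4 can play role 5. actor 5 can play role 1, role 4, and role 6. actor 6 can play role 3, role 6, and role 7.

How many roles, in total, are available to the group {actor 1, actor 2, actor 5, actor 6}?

7

The union of neighbours of {actor 1, actor 2, actor 5, actor 6} is {role 1, role 2, role 3, role 4, role 5, role 6, role 7}, which has 7 elements.
Since |N(S)| = 7 ≥ |S| = 4, Hall's condition holds for this subset.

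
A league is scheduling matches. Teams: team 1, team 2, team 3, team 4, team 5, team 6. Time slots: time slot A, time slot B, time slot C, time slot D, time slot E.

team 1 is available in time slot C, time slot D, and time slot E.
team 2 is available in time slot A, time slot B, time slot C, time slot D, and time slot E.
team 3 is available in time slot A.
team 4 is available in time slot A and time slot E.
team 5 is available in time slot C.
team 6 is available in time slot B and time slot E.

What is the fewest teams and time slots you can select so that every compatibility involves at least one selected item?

5

A maximum matching has 5 edges (e.g. team 1–time slot D, team 2–time slot B, team 3–time slot A, team 4–time slot E, team 5–time slot C).
By König's theorem the minimum vertex cover has the same size. One such cover is {time slot A, time slot B, time slot C, time slot D, time slot E}.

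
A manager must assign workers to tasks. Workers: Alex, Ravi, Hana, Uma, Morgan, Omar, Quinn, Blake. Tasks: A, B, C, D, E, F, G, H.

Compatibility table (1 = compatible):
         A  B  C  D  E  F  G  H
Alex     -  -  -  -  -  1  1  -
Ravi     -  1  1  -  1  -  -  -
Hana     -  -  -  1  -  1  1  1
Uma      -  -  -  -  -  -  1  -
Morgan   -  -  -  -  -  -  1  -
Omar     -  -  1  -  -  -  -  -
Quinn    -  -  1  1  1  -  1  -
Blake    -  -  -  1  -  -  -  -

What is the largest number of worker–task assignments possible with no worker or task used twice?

For example, pair Alex–F, Ravi–B, Hana–H, Uma–G, Omar–C, Quinn–E, Blake–D.
The set {Uma, Morgan} has only 1 neighbour ({G}), so by Hall's theorem at most 7 of the 8 workers can be matched.

7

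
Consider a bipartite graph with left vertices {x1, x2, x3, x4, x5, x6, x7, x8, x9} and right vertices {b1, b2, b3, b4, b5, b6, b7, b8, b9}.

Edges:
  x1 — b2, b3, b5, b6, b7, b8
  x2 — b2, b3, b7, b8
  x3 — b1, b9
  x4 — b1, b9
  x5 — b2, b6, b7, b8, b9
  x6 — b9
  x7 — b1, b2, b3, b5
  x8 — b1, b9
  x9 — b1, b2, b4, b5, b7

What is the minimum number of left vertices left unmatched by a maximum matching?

2

For example, pair x1→b5, x2→b8, x3→b1, x4→b9, x5→b6, x7→b3, x9→b7.
The set {x3, x4, x6, x8} has only 2 neighbours ({b1, b9}), so by Hall's theorem at most 7 of the 9 left vertices can be matched.
That matches 7 of the 9, leaving 2 unmatched; no matching can do better.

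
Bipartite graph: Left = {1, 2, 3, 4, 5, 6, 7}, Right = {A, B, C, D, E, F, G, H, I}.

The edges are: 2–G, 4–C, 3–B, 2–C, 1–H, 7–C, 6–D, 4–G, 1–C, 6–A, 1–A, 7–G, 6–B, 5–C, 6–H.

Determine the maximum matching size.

A valid assignment of size 5: 1-H, 2-G, 3-B, 4-C, 6-D.
The set {2, 4, 5, 7} has only 2 neighbours ({C, G}), so by Hall's theorem at most 5 of the 7 left vertices can be matched.

5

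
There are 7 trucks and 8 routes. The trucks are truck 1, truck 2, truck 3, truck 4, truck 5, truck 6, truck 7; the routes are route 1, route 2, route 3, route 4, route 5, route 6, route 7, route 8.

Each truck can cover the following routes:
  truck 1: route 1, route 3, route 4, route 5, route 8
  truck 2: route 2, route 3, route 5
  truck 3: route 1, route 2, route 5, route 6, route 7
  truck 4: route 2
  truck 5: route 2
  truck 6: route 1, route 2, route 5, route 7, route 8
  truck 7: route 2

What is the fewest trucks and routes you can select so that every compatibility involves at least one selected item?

{truck 1, truck 2, truck 3, truck 6, route 2} is a vertex cover of size 5: every edge has an endpoint in this set.
No smaller cover exists because truck 1–route 4, truck 2–route 3, truck 3–route 1, truck 4–route 2, truck 6–route 8 is a matching of size 5, and a cover must include an endpoint of each of these disjoint edges (König's theorem).

5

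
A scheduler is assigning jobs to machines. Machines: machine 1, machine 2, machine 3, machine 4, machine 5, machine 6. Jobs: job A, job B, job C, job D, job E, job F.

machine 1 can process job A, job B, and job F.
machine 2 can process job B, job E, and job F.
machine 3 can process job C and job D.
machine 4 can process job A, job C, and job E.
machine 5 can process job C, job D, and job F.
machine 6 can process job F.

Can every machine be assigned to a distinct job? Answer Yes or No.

One maximum matching: machine 1–job A, machine 2–job B, machine 3–job C, machine 4–job E, machine 5–job D, machine 6–job F.
All 6 machines are covered.

Yes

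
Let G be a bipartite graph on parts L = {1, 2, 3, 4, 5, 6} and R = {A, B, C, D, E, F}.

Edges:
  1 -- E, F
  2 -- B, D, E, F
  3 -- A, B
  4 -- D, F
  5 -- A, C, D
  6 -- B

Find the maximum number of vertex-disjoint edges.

6

One maximum matching: 1-F, 2-E, 3-A, 4-D, 5-C, 6-B.
All 6 left vertices are matched, so no larger matching exists.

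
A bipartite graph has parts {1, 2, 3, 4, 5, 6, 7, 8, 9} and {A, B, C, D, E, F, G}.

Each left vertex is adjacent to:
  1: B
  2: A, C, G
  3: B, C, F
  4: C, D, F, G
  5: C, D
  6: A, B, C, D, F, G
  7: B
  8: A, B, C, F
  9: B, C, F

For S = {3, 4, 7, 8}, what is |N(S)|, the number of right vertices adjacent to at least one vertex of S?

The union of neighbours of {3, 4, 7, 8} is {A, B, C, D, F, G}, which has 6 elements.
Since |N(S)| = 6 ≥ |S| = 4, Hall's condition holds for this subset.

6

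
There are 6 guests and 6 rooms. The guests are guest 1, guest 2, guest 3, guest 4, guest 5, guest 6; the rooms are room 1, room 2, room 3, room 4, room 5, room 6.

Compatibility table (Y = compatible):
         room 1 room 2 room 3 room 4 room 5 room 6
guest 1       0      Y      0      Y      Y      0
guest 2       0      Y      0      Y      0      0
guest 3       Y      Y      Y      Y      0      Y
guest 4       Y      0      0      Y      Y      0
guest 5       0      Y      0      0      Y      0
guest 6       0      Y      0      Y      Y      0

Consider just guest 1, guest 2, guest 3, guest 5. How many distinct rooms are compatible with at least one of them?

6

The union of neighbours of {guest 1, guest 2, guest 3, guest 5} is {room 1, room 2, room 3, room 4, room 5, room 6}, which has 6 elements.
Since |N(S)| = 6 ≥ |S| = 4, Hall's condition holds for this subset.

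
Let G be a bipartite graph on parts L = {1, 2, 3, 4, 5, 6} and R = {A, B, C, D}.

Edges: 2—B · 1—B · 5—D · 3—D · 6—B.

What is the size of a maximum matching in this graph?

One maximum matching: 1-B, 3-D.
The set {1, 2, 3, 4, 5, 6} has only 2 neighbours ({B, D}), so by Hall's theorem at most 2 of the 6 left vertices can be matched.

2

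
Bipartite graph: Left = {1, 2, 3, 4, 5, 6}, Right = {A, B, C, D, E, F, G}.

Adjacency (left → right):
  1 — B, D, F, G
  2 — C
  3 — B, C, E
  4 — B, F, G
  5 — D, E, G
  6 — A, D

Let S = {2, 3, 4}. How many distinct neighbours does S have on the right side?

The union of neighbours of {2, 3, 4} is {B, C, E, F, G}, which has 5 elements.
Since |N(S)| = 5 ≥ |S| = 3, Hall's condition holds for this subset.

5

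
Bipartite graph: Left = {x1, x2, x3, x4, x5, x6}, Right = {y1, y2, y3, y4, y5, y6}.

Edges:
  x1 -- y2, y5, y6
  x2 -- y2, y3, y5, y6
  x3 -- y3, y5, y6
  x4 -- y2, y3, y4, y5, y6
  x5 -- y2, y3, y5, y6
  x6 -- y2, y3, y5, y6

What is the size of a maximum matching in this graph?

5

A valid assignment of size 5: x1→y5, x2→y2, x3→y6, x4→y4, x5→y3.
The set {x1, x2, x3, x5, x6} has only 4 neighbours ({y2, y3, y5, y6}), so by Hall's theorem at most 5 of the 6 left vertices can be matched.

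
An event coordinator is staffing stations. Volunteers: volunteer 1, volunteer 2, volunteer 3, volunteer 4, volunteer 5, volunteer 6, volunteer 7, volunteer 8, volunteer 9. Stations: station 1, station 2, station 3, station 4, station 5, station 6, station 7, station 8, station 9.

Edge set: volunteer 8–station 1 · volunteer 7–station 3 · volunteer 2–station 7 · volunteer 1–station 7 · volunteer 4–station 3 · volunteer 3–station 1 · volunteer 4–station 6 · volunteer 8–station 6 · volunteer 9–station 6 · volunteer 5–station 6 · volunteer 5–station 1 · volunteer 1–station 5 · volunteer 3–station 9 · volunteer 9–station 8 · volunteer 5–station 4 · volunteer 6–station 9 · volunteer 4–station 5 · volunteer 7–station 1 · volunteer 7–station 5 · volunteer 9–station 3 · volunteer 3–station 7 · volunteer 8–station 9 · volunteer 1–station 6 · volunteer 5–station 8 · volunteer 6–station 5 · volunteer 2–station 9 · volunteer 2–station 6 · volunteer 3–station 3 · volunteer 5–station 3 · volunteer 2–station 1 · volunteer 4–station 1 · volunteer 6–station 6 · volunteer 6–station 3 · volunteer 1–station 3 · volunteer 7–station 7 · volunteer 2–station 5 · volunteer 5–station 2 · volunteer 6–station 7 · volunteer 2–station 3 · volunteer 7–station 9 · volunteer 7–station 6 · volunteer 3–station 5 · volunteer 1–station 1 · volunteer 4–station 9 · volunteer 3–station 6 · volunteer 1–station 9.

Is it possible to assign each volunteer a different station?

The set {volunteer 1, volunteer 2, volunteer 3, volunteer 4, volunteer 6, volunteer 7, volunteer 8} has only 6 neighbours ({station 1, station 3, station 5, station 6, station 7, station 9}), so by Hall's theorem at most 8 of the 9 volunteers can be matched.
Hence no matching covers every volunteer.

No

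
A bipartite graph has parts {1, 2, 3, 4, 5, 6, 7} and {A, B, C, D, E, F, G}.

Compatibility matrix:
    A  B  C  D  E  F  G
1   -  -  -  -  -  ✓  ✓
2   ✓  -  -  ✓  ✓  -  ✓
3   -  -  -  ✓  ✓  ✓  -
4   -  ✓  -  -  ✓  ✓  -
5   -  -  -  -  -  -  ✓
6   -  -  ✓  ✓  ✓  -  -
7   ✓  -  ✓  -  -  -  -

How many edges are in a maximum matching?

7

A valid assignment of size 7: 1-F, 2-A, 3-D, 4-B, 5-G, 6-E, 7-C.
This saturates every left vertex, so 7 is the maximum.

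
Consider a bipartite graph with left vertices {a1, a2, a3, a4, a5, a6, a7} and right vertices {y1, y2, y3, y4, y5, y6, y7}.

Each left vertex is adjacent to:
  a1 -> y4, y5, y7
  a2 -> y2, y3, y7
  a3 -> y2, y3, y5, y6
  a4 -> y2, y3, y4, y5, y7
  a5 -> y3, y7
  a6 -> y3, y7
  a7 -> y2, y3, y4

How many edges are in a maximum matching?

6

For example, pair a1-y5, a2-y2, a3-y6, a4-y4, a5-y7, a6-y3.
The set {a1, a2, a4, a5, a6, a7} has only 5 neighbours ({y2, y3, y4, y5, y7}), so by Hall's theorem at most 6 of the 7 left vertices can be matched.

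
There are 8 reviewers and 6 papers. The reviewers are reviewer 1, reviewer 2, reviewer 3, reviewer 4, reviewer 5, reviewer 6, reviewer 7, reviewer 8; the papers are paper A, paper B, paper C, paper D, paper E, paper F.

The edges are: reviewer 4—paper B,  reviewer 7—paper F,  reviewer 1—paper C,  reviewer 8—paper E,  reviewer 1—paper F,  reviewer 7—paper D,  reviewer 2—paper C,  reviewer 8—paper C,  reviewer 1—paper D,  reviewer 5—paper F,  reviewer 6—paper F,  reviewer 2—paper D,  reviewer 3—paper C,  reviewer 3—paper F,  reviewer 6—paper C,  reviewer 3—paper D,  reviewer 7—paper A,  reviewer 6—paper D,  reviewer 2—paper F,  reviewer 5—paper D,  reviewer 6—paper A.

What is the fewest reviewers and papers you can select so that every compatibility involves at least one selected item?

The 6 edges reviewer 1–paper F, reviewer 2–paper C, reviewer 3–paper D, reviewer 4–paper B, reviewer 6–paper A, reviewer 8–paper E form a matching, so any vertex cover needs at least 6 vertices (one per matched edge).
Conversely {reviewer 4, reviewer 8, paper A, paper C, paper D, paper F} meets every edge and has exactly 6 vertices, so 6 is optimal.

6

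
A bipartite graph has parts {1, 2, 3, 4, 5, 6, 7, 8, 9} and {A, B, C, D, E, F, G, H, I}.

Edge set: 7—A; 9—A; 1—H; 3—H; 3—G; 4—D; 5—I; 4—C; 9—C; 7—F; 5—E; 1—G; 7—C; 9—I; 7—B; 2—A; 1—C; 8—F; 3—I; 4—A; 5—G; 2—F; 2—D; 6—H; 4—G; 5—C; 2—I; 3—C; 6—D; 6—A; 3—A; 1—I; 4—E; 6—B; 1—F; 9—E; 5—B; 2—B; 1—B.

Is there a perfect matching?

Yes

For example, pair 1–H, 2–B, 3–I, 4–A, 5–G, 6–D, 7–C, 8–F, 9–E.
All 9 left vertices are covered.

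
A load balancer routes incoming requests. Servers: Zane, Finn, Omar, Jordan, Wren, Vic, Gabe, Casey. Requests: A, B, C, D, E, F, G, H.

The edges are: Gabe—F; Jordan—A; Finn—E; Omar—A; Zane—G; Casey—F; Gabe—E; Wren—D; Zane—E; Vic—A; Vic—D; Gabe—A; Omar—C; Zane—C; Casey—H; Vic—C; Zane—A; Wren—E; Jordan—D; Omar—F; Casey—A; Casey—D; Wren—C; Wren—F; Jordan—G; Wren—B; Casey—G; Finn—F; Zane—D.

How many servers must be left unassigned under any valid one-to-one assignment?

For example, pair Zane–A, Finn–F, Omar–C, Jordan–G, Wren–B, Vic–D, Gabe–E, Casey–H.
All 8 servers are matched, so no larger matching exists.
That matches 8 of the 8, leaving 0 unmatched; no matching can do better.

0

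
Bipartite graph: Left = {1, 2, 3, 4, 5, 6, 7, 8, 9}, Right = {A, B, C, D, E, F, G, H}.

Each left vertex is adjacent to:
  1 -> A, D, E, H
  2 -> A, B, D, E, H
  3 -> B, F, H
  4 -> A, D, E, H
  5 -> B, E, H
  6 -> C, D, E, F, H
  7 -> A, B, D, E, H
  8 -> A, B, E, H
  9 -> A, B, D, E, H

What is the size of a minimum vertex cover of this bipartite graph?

{3, 6, A, B, D, E, H} is a vertex cover of size 7: every edge has an endpoint in this set.
No smaller cover exists because 1–H, 2–E, 3–F, 4–D, 5–B, 6–C, 7–A is a matching of size 7, and a cover must include an endpoint of each of these disjoint edges (König's theorem).

7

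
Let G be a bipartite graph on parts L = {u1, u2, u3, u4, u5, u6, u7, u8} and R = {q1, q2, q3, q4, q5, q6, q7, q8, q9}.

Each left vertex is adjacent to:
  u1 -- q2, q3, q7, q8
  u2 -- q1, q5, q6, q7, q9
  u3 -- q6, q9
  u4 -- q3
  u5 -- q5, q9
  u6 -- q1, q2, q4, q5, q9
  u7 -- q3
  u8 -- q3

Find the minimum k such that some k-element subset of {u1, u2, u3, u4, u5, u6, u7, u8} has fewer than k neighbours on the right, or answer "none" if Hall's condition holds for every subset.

Take S = {u4, u7}. Its neighbourhood is {q3}, so |N(S)| = 1 < |S| = 2.
No single vertex violates Hall's condition since each has at least one neighbour, so 2 is the minimum.

2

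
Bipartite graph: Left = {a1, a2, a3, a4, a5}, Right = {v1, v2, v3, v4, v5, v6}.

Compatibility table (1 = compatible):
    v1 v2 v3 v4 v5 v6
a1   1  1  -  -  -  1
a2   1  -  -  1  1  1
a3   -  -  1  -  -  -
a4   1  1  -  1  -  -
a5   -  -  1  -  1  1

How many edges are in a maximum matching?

One maximum matching: a1-v2, a2-v1, a3-v3, a4-v4, a5-v6.
All 5 left vertices are matched, so no larger matching exists.

5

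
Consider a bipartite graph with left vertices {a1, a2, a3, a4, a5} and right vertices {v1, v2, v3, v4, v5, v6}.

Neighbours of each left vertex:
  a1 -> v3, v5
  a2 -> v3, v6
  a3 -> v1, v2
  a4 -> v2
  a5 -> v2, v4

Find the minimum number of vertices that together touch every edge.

5

The 5 edges a1–v3, a2–v6, a3–v1, a4–v2, a5–v4 form a matching, so any vertex cover needs at least 5 vertices (one per matched edge).
Conversely {a1, a2, a3, a4, a5} meets every edge and has exactly 5 vertices, so 5 is optimal.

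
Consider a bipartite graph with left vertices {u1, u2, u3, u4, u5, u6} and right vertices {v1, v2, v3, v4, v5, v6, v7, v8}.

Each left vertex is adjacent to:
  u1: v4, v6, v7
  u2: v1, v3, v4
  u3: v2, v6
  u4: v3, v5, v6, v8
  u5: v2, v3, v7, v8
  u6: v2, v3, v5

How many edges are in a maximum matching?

6

One maximum matching: u1-v4, u2-v1, u3-v6, u4-v8, u5-v7, u6-v2.
This saturates every left vertex, so 6 is the maximum.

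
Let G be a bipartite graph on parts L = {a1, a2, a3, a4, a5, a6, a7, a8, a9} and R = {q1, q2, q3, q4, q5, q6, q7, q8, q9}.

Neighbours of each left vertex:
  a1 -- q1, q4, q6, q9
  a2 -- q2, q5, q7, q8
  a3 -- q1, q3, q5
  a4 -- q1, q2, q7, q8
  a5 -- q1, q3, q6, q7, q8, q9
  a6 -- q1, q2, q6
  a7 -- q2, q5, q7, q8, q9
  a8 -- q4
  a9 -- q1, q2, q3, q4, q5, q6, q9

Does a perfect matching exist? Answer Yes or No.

Yes

For example, pair a1–q1, a2–q8, a3–q3, a4–q7, a5–q6, a6–q2, a7–q5, a8–q4, a9–q9.
Every left vertex is matched, so this is a perfect matching.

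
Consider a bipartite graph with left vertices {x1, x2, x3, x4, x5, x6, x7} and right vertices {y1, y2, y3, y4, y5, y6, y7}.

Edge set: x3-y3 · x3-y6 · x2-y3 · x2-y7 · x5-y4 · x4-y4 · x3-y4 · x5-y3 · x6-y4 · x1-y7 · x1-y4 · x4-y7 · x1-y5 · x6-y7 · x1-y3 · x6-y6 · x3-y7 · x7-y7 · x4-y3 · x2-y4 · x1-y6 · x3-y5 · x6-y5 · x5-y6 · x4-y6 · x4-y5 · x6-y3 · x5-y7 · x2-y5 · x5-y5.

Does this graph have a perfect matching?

No

The set {x1, x2, x3, x4, x5, x6, x7} has only 5 neighbours ({y3, y4, y5, y6, y7}), so by Hall's theorem at most 5 of the 7 left vertices can be matched.
Hence no matching covers every left vertex.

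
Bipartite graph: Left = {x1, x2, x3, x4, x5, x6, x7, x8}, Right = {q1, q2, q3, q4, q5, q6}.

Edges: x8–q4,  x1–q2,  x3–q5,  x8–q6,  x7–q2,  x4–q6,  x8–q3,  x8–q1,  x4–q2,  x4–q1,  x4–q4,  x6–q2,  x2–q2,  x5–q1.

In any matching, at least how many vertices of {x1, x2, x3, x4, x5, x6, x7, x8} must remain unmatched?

A valid assignment of size 5: x1–q2, x3–q5, x4–q4, x5–q1, x8–q6.
The set {x1, x2, x6, x7} has only 1 neighbour ({q2}), so by Hall's theorem at most 5 of the 8 left vertices can be matched.
That matches 5 of the 8, leaving 3 unmatched; no matching can do better.

3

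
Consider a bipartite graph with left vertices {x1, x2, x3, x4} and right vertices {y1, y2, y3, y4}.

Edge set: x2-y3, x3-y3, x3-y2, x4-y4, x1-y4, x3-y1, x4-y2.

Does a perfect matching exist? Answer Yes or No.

For example, pair x1→y4, x2→y3, x3→y1, x4→y2.
Every left vertex is matched, so this is a perfect matching.

Yes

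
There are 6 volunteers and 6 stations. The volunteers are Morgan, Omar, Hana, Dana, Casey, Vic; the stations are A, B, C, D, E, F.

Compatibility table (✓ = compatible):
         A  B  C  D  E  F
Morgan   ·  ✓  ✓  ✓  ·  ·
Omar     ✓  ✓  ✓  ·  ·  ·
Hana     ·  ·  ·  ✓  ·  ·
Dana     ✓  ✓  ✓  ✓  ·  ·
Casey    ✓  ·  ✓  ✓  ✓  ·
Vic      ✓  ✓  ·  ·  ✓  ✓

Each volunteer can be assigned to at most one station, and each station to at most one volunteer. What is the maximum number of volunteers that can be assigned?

6

For example, pair Morgan→C, Omar→A, Hana→D, Dana→B, Casey→E, Vic→F.
This saturates every volunteer, so 6 is the maximum.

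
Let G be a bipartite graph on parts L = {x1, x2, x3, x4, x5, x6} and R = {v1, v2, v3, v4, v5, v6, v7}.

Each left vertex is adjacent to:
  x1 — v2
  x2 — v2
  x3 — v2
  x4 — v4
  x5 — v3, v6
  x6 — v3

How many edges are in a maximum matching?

One maximum matching: x1→v2, x4→v4, x5→v6, x6→v3.
The set {x1, x2, x3} has only 1 neighbour ({v2}), so by Hall's theorem at most 4 of the 6 left vertices can be matched.

4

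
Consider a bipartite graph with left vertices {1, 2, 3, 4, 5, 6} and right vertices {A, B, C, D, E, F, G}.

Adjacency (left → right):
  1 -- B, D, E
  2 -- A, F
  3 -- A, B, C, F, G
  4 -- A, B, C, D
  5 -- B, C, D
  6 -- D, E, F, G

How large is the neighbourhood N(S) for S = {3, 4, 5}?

The union of neighbours of {3, 4, 5} is {A, B, C, D, F, G}, which has 6 elements.
Since |N(S)| = 6 ≥ |S| = 3, Hall's condition holds for this subset.

6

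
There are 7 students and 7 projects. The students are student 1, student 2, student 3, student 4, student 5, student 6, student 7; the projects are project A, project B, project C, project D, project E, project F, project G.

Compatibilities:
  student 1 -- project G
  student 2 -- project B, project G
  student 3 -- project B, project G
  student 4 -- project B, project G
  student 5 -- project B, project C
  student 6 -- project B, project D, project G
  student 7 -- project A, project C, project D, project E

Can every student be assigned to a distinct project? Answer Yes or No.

No

The set {student 1, student 2, student 3, student 4} has only 2 neighbours ({project B, project G}), so by Hall's theorem at most 5 of the 7 students can be matched.
Hence no matching covers every student.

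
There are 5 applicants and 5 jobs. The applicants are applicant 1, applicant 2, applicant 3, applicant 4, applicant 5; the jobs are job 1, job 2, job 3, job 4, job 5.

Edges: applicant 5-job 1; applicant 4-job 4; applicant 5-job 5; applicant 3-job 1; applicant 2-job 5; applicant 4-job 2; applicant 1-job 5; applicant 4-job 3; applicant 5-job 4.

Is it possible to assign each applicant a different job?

No

The set {applicant 1, applicant 2} has only 1 neighbour ({job 5}), so by Hall's theorem at most 4 of the 5 applicants can be matched.
Hence no matching covers every applicant.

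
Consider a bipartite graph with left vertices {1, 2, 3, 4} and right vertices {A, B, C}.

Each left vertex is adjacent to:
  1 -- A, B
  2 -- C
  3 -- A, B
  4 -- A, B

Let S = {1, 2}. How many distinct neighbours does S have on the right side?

The union of neighbours of {1, 2} is {A, B, C}, which has 3 elements.
Since |N(S)| = 3 ≥ |S| = 2, Hall's condition holds for this subset.

3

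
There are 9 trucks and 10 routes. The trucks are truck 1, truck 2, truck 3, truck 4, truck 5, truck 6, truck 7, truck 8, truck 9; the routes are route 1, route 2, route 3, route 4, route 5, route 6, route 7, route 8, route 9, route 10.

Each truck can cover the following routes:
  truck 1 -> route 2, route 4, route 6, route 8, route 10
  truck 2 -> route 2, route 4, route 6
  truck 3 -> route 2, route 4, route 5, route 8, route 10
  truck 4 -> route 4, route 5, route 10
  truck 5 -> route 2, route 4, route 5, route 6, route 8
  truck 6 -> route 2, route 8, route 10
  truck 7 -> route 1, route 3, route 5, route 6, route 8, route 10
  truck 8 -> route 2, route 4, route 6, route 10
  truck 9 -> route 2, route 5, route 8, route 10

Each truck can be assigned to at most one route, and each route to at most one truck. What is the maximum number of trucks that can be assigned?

7

For example, pair truck 1→route 10, truck 2→route 6, truck 3→route 4, truck 4→route 5, truck 5→route 8, truck 6→route 2, truck 7→route 3.
The set {truck 1, truck 2, truck 3, truck 4, truck 5, truck 6, truck 8, truck 9} has only 6 neighbours ({route 10, route 2, route 4, route 5, route 6, route 8}), so by Hall's theorem at most 7 of the 9 trucks can be matched.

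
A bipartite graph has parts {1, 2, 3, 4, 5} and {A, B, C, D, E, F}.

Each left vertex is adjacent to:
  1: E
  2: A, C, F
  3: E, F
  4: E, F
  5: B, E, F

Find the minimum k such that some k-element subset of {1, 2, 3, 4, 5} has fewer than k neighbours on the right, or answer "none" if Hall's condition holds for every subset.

3

Take S = {1, 3, 4}. Its neighbourhood is {E, F}, so |N(S)| = 2 < |S| = 3.
Every subset of size less than 3 has at least as many neighbours as members, so 3 is the minimum.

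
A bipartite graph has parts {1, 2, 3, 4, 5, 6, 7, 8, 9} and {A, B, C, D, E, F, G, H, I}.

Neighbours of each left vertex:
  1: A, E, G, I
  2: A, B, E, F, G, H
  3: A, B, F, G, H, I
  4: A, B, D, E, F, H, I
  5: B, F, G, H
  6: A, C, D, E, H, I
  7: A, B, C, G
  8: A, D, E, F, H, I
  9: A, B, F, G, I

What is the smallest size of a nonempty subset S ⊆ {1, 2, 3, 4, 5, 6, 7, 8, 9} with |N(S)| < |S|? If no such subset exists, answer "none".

none

A matching saturating every left vertex exists, for instance 1→I, 2→B, 3→A, 4→D, 5→F, 6→H, 7→C, 8→E, 9→G.
By Hall's marriage theorem, this means |N(S)| ≥ |S| for every subset S, so no violating subset exists.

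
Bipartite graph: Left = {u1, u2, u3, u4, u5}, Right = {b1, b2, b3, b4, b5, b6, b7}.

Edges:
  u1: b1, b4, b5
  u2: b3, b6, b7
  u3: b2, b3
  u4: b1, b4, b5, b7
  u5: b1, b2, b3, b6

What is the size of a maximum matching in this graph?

5

One maximum matching: u1→b4, u2→b6, u3→b2, u4→b5, u5→b3.
All 5 left vertices are matched, so no larger matching exists.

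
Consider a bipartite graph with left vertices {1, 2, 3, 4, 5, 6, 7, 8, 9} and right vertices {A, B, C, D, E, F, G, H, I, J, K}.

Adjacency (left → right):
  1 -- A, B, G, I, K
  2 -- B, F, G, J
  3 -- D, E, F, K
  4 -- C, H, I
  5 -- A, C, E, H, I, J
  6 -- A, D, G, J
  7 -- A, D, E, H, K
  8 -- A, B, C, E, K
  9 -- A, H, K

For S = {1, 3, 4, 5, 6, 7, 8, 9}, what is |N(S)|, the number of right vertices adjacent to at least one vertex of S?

11

The union of neighbours of {1, 3, 4, 5, 6, 7, 8, 9} is {A, B, C, D, E, F, G, H, I, J, K}, which has 11 elements.
Since |N(S)| = 11 ≥ |S| = 8, Hall's condition holds for this subset.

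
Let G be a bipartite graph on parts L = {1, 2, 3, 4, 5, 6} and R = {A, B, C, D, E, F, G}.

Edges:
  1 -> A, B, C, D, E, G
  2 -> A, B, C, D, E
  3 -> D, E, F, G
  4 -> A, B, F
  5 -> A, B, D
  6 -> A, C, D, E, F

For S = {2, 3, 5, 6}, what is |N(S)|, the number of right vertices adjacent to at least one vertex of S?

7

The union of neighbours of {2, 3, 5, 6} is {A, B, C, D, E, F, G}, which has 7 elements.
Since |N(S)| = 7 ≥ |S| = 4, Hall's condition holds for this subset.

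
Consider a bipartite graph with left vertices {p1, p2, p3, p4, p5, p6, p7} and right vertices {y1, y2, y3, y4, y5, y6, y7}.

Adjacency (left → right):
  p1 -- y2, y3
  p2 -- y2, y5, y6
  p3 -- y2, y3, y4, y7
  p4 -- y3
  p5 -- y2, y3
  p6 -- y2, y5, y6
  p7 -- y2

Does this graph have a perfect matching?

The set {p1, p4, p5, p7} has only 2 neighbours ({y2, y3}), so by Hall's theorem at most 5 of the 7 left vertices can be matched.
Hence no matching covers every left vertex.

No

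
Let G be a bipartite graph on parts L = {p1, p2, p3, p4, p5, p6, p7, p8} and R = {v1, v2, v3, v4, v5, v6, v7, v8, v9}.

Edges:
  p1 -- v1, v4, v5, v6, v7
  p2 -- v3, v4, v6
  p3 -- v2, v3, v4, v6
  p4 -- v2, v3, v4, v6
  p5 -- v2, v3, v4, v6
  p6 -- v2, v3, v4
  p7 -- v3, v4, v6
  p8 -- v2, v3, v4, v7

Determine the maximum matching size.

6

For example, pair p1-v1, p2-v3, p3-v4, p4-v6, p5-v2, p8-v7.
The set {p2, p3, p4, p5, p6, p7} has only 4 neighbours ({v2, v3, v4, v6}), so by Hall's theorem at most 6 of the 8 left vertices can be matched.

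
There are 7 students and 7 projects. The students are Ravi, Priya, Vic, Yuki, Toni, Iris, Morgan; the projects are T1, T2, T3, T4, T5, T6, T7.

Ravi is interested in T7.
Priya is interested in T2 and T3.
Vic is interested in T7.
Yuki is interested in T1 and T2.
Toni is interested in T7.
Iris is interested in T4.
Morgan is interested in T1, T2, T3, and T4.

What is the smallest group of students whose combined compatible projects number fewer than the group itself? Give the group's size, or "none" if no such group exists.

2

Take S = {Ravi, Vic}. Its neighbourhood is {T7}, so |N(S)| = 1 < |S| = 2.
No single vertex violates Hall's condition since each has at least one neighbour, so 2 is the minimum.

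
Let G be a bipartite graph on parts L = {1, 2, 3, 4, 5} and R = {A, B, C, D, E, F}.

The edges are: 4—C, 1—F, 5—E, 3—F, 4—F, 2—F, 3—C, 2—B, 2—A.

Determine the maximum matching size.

For example, pair 1→F, 2→B, 3→C, 5→E.
The set {1, 3, 4} has only 2 neighbours ({C, F}), so by Hall's theorem at most 4 of the 5 left vertices can be matched.

4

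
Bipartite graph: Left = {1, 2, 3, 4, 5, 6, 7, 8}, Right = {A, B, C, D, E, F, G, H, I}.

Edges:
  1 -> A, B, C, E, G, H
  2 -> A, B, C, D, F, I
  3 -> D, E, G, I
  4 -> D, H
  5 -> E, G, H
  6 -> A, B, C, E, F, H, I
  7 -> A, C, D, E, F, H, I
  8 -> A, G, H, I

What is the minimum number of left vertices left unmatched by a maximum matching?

For example, pair 1–B, 2–F, 3–E, 4–D, 5–G, 6–A, 7–H, 8–I.
This saturates every left vertex, so 8 is the maximum.
That matches 8 of the 8, leaving 0 unmatched; no matching can do better.

0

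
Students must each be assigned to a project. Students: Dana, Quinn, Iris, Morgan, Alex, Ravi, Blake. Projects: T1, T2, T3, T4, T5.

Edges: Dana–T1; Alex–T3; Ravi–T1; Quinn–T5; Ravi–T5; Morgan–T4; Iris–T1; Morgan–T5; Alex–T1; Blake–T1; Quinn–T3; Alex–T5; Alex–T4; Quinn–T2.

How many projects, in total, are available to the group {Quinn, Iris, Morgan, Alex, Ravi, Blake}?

5

The union of neighbours of {Quinn, Iris, Morgan, Alex, Ravi, Blake} is {T1, T2, T3, T4, T5}, which has 5 elements.
Since |N(S)| = 5 < |S| = 6, Hall's condition fails for this subset.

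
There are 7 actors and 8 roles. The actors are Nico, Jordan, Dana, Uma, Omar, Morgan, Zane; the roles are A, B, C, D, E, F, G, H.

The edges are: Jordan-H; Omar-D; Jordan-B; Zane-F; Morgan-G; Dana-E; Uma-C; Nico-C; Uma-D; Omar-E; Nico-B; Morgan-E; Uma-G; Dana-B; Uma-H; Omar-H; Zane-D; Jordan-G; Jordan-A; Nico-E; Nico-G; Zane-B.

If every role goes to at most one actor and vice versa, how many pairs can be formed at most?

7

One maximum matching: Nico-C, Jordan-A, Dana-E, Uma-D, Omar-H, Morgan-G, Zane-B.
All 7 actors are matched, so no larger matching exists.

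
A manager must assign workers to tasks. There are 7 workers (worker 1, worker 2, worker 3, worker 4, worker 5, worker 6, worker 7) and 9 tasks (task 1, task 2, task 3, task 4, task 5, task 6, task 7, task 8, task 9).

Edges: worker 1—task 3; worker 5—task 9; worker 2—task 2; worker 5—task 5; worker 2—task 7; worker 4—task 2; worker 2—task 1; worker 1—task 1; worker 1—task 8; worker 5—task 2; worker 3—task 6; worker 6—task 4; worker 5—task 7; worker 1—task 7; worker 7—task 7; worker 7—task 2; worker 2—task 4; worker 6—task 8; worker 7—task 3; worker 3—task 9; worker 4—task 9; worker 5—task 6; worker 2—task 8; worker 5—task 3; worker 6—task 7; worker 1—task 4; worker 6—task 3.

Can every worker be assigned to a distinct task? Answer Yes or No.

For example, pair worker 1→task 4, worker 2→task 8, worker 3→task 6, worker 4→task 9, worker 5→task 5, worker 6→task 7, worker 7→task 2.
All 7 workers are covered.

Yes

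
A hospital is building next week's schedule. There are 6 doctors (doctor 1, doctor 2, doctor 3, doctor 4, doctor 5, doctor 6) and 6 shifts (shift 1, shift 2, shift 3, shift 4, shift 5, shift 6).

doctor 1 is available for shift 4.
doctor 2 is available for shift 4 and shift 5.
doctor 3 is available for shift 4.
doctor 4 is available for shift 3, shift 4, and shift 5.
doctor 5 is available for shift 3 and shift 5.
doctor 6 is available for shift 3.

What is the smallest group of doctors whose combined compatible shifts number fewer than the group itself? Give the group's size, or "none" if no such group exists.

2

Take S = {doctor 1, doctor 3}. Its neighbourhood is {shift 4}, so |N(S)| = 1 < |S| = 2.
No single vertex violates Hall's condition since each has at least one neighbour, so 2 is the minimum.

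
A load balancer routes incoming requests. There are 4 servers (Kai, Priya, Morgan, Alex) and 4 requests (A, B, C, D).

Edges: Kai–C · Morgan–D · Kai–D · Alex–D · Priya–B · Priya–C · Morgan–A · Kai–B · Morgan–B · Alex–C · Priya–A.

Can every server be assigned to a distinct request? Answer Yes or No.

A valid assignment of size 4: Kai-D, Priya-B, Morgan-A, Alex-C.
Every server is matched, so this is a perfect matching.

Yes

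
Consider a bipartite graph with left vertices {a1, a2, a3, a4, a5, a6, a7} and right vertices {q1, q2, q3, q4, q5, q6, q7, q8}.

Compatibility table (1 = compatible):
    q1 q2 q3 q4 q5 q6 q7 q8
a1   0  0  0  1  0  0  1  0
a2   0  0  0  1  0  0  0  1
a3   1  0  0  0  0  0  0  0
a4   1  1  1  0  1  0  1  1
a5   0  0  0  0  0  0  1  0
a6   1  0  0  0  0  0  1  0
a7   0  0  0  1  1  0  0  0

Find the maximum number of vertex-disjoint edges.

One maximum matching: a1-q4, a2-q8, a3-q1, a4-q3, a5-q7, a7-q5.
The set {a3, a5, a6} has only 2 neighbours ({q1, q7}), so by Hall's theorem at most 6 of the 7 left vertices can be matched.

6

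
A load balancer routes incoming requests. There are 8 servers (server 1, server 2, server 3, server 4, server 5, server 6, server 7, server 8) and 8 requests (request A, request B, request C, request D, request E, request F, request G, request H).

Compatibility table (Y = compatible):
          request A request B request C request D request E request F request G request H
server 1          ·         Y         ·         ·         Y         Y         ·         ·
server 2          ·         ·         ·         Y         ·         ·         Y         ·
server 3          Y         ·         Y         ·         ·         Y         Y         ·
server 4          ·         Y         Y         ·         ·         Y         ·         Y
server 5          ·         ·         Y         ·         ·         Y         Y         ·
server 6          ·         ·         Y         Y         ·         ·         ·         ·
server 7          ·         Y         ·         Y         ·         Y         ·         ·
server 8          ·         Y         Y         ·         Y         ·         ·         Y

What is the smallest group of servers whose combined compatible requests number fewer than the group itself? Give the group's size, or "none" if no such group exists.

none

A matching saturating every server exists, for instance server 1→request F, server 2→request G, server 3→request A, server 4→request H, server 5→request C, server 6→request D, server 7→request B, server 8→request E.
By Hall's marriage theorem, this means |N(S)| ≥ |S| for every subset S, so no violating subset exists.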